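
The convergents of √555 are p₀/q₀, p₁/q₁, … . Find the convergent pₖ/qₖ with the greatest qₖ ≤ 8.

165/7

√555 = [23; 1, 1, 3, 1, 3, 1, 1, 46, …] (period length 8).
Convergents:
  p_0/q_0 = 23/1
  p_1/q_1 = 24/1
  p_2/q_2 = 47/2
  p_3/q_3 = 165/7
  p_4/q_4 = 212/9
q_3 = 7 ≤ 8 < 9 = q_4, so the answer is 165/7.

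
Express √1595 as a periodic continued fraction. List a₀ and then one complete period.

[39; 1, 14, 1, 78]

a₀ = ⌊√1595⌋ = 39.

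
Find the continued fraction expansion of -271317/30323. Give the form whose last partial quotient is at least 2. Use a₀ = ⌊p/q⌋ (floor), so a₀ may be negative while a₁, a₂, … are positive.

[-9; 19, 14, 14, 8]

-271317 = -9×30323 + 1590
30323 = 19×1590 + 113
1590 = 14×113 + 8
113 = 14×8 + 1
8 = 8×1 + 0  (stop)
So -271317/30323 = [-9; 19, 14, 14, 8].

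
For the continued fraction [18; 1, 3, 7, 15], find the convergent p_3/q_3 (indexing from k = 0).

Using pₖ = aₖpₖ₋₁ + pₖ₋₂, qₖ = aₖqₖ₋₁ + qₖ₋₂ (with p₋₁=1, p₋₂=0, q₋₁=0, q₋₂=1):
  k=0: a=18, p=18, q=1
  k=1: a=1, p=19, q=1
  k=2: a=3, p=75, q=4
  k=3: a=7, p=544, q=29

544/29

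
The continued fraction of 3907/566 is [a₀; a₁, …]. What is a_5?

3

3907 = 6·566 + 511   →  a_0 = 6
566 = 1·511 + 55   →  a_1 = 1
511 = 9·55 + 16   →  a_2 = 9
55 = 3·16 + 7   →  a_3 = 3
16 = 2·7 + 2   →  a_4 = 2
7 = 3·2 + 1   →  a_5 = 3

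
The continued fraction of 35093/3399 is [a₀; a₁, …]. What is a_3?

3

35093 = 10·3399 + 1103   →  a_0 = 10
3399 = 3·1103 + 90   →  a_1 = 3
1103 = 12·90 + 23   →  a_2 = 12
90 = 3·23 + 21   →  a_3 = 3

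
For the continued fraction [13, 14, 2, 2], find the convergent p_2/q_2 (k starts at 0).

Using pₖ = aₖpₖ₋₁ + pₖ₋₂, qₖ = aₖqₖ₋₁ + qₖ₋₂ (with p₋₁=1, p₋₂=0, q₋₁=0, q₋₂=1):
  k=0: a=13, p=13, q=1
  k=1: a=14, p=183, q=14
  k=2: a=2, p=379, q=29

379/29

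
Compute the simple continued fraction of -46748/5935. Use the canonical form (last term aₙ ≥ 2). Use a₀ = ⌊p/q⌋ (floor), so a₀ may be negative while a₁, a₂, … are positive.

-46748 = -8*5935 + 732
5935 = 8*732 + 79
732 = 9*79 + 21
79 = 3*21 + 16
21 = 1*16 + 5
16 = 3*5 + 1
5 = 5*1 + 0  (stop)
So -46748/5935 = [-8; 8, 9, 3, 1, 3, 5].

[-8; 8, 9, 3, 1, 3, 5]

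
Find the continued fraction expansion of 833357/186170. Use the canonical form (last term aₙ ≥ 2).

[4; 2, 10, 17, 19, 6, 1, 3]

833357 = 4·186170 + 88677
186170 = 2·88677 + 8816
88677 = 10·8816 + 517
8816 = 17·517 + 27
517 = 19·27 + 4
27 = 6·4 + 3
4 = 1·3 + 1
3 = 3·1 + 0  (stop)
So 833357/186170 = [4; 2, 10, 17, 19, 6, 1, 3].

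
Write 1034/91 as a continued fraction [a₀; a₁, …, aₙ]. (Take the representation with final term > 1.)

[11; 2, 1, 3, 8]

1034 = 11*91 + 33
91 = 2*33 + 25
33 = 1*25 + 8
25 = 3*8 + 1
8 = 8*1 + 0  (stop)
So 1034/91 = [11; 2, 1, 3, 8].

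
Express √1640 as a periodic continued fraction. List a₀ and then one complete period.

[40; 2, 80]

a₀ = ⌊√1640⌋ = 40.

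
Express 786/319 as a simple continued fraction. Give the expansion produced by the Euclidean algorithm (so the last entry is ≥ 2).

[2; 2, 6, 2, 3, 3]

786 = 2×319 + 148
319 = 2×148 + 23
148 = 6×23 + 10
23 = 2×10 + 3
10 = 3×3 + 1
3 = 3×1 + 0  (stop)
So 786/319 = [2; 2, 6, 2, 3, 3].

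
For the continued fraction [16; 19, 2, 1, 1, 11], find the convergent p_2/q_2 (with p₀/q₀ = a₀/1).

626/39

Using pₖ = aₖpₖ₋₁ + pₖ₋₂, qₖ = aₖqₖ₋₁ + qₖ₋₂ (with p₋₁=1, p₋₂=0, q₋₁=0, q₋₂=1):
  k=0: a=16, p=16, q=1
  k=1: a=19, p=305, q=19
  k=2: a=2, p=626, q=39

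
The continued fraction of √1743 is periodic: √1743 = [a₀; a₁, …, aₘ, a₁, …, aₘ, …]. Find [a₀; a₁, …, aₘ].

[41; 1, 2, 1, 82]

a₀ = ⌊√1743⌋ = 41.
With m₀=0, d₀=1 and mₖ₊₁ = dₖaₖ − mₖ, dₖ₊₁ = (n − mₖ₊₁²)/dₖ, aₖ₊₁ = ⌊(a₀+mₖ₊₁)/dₖ₊₁⌋:
  k=1: m=41, d=62, a=1
  k=2: m=21, d=21, a=2
  k=3: m=21, d=62, a=1
  k=4: m=41, d=1, a=82
d=1 and a=2a₀=82 at k=4, so the next step gives (m, d) = (41, 62) again — its k=1 value — and the period has length 4.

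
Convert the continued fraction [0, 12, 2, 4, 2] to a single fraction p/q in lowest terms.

20/249

Using pₖ = aₖpₖ₋₁ + pₖ₋₂ and qₖ = aₖqₖ₋₁ + qₖ₋₂:
  k=0: a=0, p=0, q=1
  k=1: a=12, p=1, q=12
  k=2: a=2, p=2, q=25
  k=3: a=4, p=9, q=112
  k=4: a=2, p=20, q=249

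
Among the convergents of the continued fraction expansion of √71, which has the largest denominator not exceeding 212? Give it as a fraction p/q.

√71 = [8; 2, 2, 1, 7, 1, 2, 2, 16, …] (period length 8).
Convergents:
  p_0/q_0 = 8/1
  p_1/q_1 = 17/2
  p_2/q_2 = 42/5
  p_3/q_3 = 59/7
  p_4/q_4 = 455/54
  p_5/q_5 = 514/61
  p_6/q_6 = 1483/176
  p_7/q_7 = 3480/413
q_6 = 176 ≤ 212 < 413 = q_7, so the answer is 1483/176.

1483/176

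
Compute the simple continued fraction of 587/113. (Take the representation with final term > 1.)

587 = 5*113 + 22
113 = 5*22 + 3
22 = 7*3 + 1
3 = 3*1 + 0  (stop)
So 587/113 = [5; 5, 7, 3].

[5; 5, 7, 3]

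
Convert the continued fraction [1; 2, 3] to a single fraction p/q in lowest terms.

Using pₖ = aₖpₖ₋₁ + pₖ₋₂ and qₖ = aₖqₖ₋₁ + qₖ₋₂:
  k=0: a=1, p=1, q=1
  k=1: a=2, p=3, q=2
  k=2: a=3, p=10, q=7

10/7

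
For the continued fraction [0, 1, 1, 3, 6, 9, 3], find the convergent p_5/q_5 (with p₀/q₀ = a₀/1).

Using pₖ = aₖpₖ₋₁ + pₖ₋₂, qₖ = aₖqₖ₋₁ + qₖ₋₂ (with p₋₁=1, p₋₂=0, q₋₁=0, q₋₂=1):
  k=0: a=0, p=0, q=1
  k=1: a=1, p=1, q=1
  k=2: a=1, p=1, q=2
  k=3: a=3, p=4, q=7
  k=4: a=6, p=25, q=44
  k=5: a=9, p=229, q=403

229/403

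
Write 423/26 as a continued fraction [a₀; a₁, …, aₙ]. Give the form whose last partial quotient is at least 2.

423 = 16*26 + 7
26 = 3*7 + 5
7 = 1*5 + 2
5 = 2*2 + 1
2 = 2*1 + 0  (stop)
So 423/26 = [16; 3, 1, 2, 2].

[16; 3, 1, 2, 2]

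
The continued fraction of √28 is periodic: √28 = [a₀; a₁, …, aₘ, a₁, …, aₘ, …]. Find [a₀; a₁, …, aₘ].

[5; 3, 2, 3, 10]

a₀ = ⌊√28⌋ = 5.
With m₀=0, d₀=1 and mₖ₊₁ = dₖaₖ − mₖ, dₖ₊₁ = (n − mₖ₊₁²)/dₖ, aₖ₊₁ = ⌊(a₀+mₖ₊₁)/dₖ₊₁⌋:
  k=1: m=5, d=3, a=3
  k=2: m=4, d=4, a=2
  k=3: m=4, d=3, a=3
  k=4: m=5, d=1, a=10
d=1 and a=2a₀=10 at k=4, so the next step gives (m, d) = (5, 3) again — its k=1 value — and the period has length 4.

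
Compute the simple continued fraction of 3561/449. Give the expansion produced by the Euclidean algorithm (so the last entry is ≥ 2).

3561 = 7·449 + 418
449 = 1·418 + 31
418 = 13·31 + 15
31 = 2·15 + 1
15 = 15·1 + 0  (stop)
So 3561/449 = [7; 1, 13, 2, 15].

[7; 1, 13, 2, 15]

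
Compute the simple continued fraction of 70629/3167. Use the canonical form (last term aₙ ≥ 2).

70629 = 22×3167 + 955
3167 = 3×955 + 302
955 = 3×302 + 49
302 = 6×49 + 8
49 = 6×8 + 1
8 = 8×1 + 0  (stop)
So 70629/3167 = [22; 3, 3, 6, 6, 8].

[22; 3, 3, 6, 6, 8]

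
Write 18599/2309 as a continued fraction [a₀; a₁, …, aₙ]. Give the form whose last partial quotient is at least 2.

18599 = 8*2309 + 127
2309 = 18*127 + 23
127 = 5*23 + 12
23 = 1*12 + 11
12 = 1*11 + 1
11 = 11*1 + 0  (stop)
So 18599/2309 = [8; 18, 5, 1, 1, 11].

[8; 18, 5, 1, 1, 11]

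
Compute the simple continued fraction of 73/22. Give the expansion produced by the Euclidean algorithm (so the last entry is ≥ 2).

73 = 3×22 + 7
22 = 3×7 + 1
7 = 7×1 + 0  (stop)
So 73/22 = [3; 3, 7].

[3; 3, 7]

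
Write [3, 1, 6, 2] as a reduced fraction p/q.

58/15

Using pₖ = aₖpₖ₋₁ + pₖ₋₂ and qₖ = aₖqₖ₋₁ + qₖ₋₂:
  k=0: a=3, p=3, q=1
  k=1: a=1, p=4, q=1
  k=2: a=6, p=27, q=7
  k=3: a=2, p=58, q=15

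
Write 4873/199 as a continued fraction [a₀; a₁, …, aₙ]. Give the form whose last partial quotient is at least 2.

[24; 2, 19, 2, 2]

4873 = 24*199 + 97
199 = 2*97 + 5
97 = 19*5 + 2
5 = 2*2 + 1
2 = 2*1 + 0  (stop)
So 4873/199 = [24; 2, 19, 2, 2].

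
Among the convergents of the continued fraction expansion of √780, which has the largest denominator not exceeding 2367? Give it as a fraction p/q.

21868/783

√780 = [27; 1, 12, 1, 54, …] (period length 4).
Convergents:
  p_0/q_0 = 27/1
  p_1/q_1 = 28/1
  p_2/q_2 = 363/13
  p_3/q_3 = 391/14
  p_4/q_4 = 21477/769
  p_5/q_5 = 21868/783
  p_6/q_6 = 283893/10165
q_5 = 783 ≤ 2367 < 10165 = q_6, so the answer is 21868/783.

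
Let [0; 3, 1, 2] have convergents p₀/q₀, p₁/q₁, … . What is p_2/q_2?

1/4

Using pₖ = aₖpₖ₋₁ + pₖ₋₂, qₖ = aₖqₖ₋₁ + qₖ₋₂ (with p₋₁=1, p₋₂=0, q₋₁=0, q₋₂=1):
  k=0: a=0, p=0, q=1
  k=1: a=3, p=1, q=3
  k=2: a=1, p=1, q=4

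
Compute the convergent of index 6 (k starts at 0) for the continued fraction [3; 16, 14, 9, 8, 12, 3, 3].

Using pₖ = aₖpₖ₋₁ + pₖ₋₂, qₖ = aₖqₖ₋₁ + qₖ₋₂ (with p₋₁=1, p₋₂=0, q₋₁=0, q₋₂=1):
  k=0: a=3, p=3, q=1
  k=1: a=16, p=49, q=16
  k=2: a=14, p=689, q=225
  k=3: a=9, p=6250, q=2041
  k=4: a=8, p=50689, q=16553
  k=5: a=12, p=614518, q=200677
  k=6: a=3, p=1894243, q=618584

1894243/618584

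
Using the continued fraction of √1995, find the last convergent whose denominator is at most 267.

√1995 = [44; 1, 1, 1, 88, …] (period length 4).
Convergents:
  p_0/q_0 = 44/1
  p_1/q_1 = 45/1
  p_2/q_2 = 89/2
  p_3/q_3 = 134/3
  p_4/q_4 = 11881/266
  p_5/q_5 = 12015/269
q_4 = 266 ≤ 267 < 269 = q_5, so the answer is 11881/266.

11881/266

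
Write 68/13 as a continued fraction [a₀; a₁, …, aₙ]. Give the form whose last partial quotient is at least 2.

[5; 4, 3]

68 = 5*13 + 3
13 = 4*3 + 1
3 = 3*1 + 0  (stop)
So 68/13 = [5; 4, 3].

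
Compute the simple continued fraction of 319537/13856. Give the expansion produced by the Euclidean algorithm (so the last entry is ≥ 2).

319537 = 23×13856 + 849
13856 = 16×849 + 272
849 = 3×272 + 33
272 = 8×33 + 8
33 = 4×8 + 1
8 = 8×1 + 0  (stop)
So 319537/13856 = [23; 16, 3, 8, 4, 8].

[23; 16, 3, 8, 4, 8]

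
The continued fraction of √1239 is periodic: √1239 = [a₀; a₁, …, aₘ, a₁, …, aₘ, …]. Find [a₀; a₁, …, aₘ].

[35; 5, 70]

a₀ = ⌊√1239⌋ = 35.
With m₀=0, d₀=1 and mₖ₊₁ = dₖaₖ − mₖ, dₖ₊₁ = (n − mₖ₊₁²)/dₖ, aₖ₊₁ = ⌊(a₀+mₖ₊₁)/dₖ₊₁⌋:
  k=1: m=35, d=14, a=5
  k=2: m=35, d=1, a=70
d=1 and a=2a₀=70 at k=2, so the next step gives (m, d) = (35, 14) again — its k=1 value — and the period has length 2.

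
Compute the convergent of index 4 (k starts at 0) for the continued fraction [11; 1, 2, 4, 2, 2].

Using pₖ = aₖpₖ₋₁ + pₖ₋₂, qₖ = aₖqₖ₋₁ + qₖ₋₂ (with p₋₁=1, p₋₂=0, q₋₁=0, q₋₂=1):
  k=0: a=11, p=11, q=1
  k=1: a=1, p=12, q=1
  k=2: a=2, p=35, q=3
  k=3: a=4, p=152, q=13
  k=4: a=2, p=339, q=29

339/29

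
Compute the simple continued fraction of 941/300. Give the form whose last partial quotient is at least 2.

941 = 3×300 + 41
300 = 7×41 + 13
41 = 3×13 + 2
13 = 6×2 + 1
2 = 2×1 + 0  (stop)
So 941/300 = [3; 7, 3, 6, 2].

[3; 7, 3, 6, 2]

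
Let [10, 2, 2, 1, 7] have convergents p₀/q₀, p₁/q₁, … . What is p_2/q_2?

52/5

Using pₖ = aₖpₖ₋₁ + pₖ₋₂, qₖ = aₖqₖ₋₁ + qₖ₋₂ (with p₋₁=1, p₋₂=0, q₋₁=0, q₋₂=1):
  k=0: a=10, p=10, q=1
  k=1: a=2, p=21, q=2
  k=2: a=2, p=52, q=5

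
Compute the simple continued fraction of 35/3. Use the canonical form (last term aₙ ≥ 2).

[11; 1, 2]

35 = 11*3 + 2
3 = 1*2 + 1
2 = 2*1 + 0  (stop)
So 35/3 = [11; 1, 2].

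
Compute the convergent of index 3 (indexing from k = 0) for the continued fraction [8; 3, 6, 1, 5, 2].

Using pₖ = aₖpₖ₋₁ + pₖ₋₂, qₖ = aₖqₖ₋₁ + qₖ₋₂ (with p₋₁=1, p₋₂=0, q₋₁=0, q₋₂=1):
  k=0: a=8, p=8, q=1
  k=1: a=3, p=25, q=3
  k=2: a=6, p=158, q=19
  k=3: a=1, p=183, q=22

183/22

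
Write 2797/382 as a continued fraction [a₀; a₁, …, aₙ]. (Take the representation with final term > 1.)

[7; 3, 9, 2, 6]

2797 = 7*382 + 123
382 = 3*123 + 13
123 = 9*13 + 6
13 = 2*6 + 1
6 = 6*1 + 0  (stop)
So 2797/382 = [7; 3, 9, 2, 6].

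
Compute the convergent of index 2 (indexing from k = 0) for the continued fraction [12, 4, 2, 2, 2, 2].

Using pₖ = aₖpₖ₋₁ + pₖ₋₂, qₖ = aₖqₖ₋₁ + qₖ₋₂ (with p₋₁=1, p₋₂=0, q₋₁=0, q₋₂=1):
  k=0: a=12, p=12, q=1
  k=1: a=4, p=49, q=4
  k=2: a=2, p=110, q=9

110/9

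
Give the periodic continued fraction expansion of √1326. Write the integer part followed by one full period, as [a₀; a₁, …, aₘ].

a₀ = ⌊√1326⌋ = 36.
With m₀=0, d₀=1 and mₖ₊₁ = dₖaₖ − mₖ, dₖ₊₁ = (n − mₖ₊₁²)/dₖ, aₖ₊₁ = ⌊(a₀+mₖ₊₁)/dₖ₊₁⌋:
  k=1: m=36, d=30, a=2
  k=2: m=24, d=25, a=2
  k=3: m=26, d=26, a=2
  k=4: m=26, d=25, a=2
  k=5: m=24, d=30, a=2
  k=6: m=36, d=1, a=72
d=1 and a=2a₀=72 at k=6, so the next step gives (m, d) = (36, 30) again — its k=1 value — and the period has length 6.

[36; 2, 2, 2, 2, 2, 72]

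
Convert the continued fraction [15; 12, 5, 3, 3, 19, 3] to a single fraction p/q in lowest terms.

Using pₖ = aₖpₖ₋₁ + pₖ₋₂ and qₖ = aₖqₖ₋₁ + qₖ₋₂:
  k=0: a=15, p=15, q=1
  k=1: a=12, p=181, q=12
  k=2: a=5, p=920, q=61
  k=3: a=3, p=2941, q=195
  k=4: a=3, p=9743, q=646
  k=5: a=19, p=188058, q=12469
  k=6: a=3, p=573917, q=38053

573917/38053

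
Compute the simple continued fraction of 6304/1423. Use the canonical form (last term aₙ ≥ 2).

6304 = 4×1423 + 612
1423 = 2×612 + 199
612 = 3×199 + 15
199 = 13×15 + 4
15 = 3×4 + 3
4 = 1×3 + 1
3 = 3×1 + 0  (stop)
So 6304/1423 = [4; 2, 3, 13, 3, 1, 3].

[4; 2, 3, 13, 3, 1, 3]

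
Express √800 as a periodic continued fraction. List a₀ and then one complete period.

[28; 3, 1, 1, 13, 1, 1, 3, 56]

a₀ = ⌊√800⌋ = 28.
With m₀=0, d₀=1 and mₖ₊₁ = dₖaₖ − mₖ, dₖ₊₁ = (n − mₖ₊₁²)/dₖ, aₖ₊₁ = ⌊(a₀+mₖ₊₁)/dₖ₊₁⌋:
  k=1: m=28, d=16, a=3
  k=2: m=20, d=25, a=1
  k=3: m=5, d=31, a=1
  k=4: m=26, d=4, a=13
  k=5: m=26, d=31, a=1
  k=6: m=5, d=25, a=1
  k=7: m=20, d=16, a=3
  k=8: m=28, d=1, a=56
d=1 and a=2a₀=56 at k=8, so the next step gives (m, d) = (28, 16) again — its k=1 value — and the period has length 8.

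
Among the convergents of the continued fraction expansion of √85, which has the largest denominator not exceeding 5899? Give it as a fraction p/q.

34813/3776

√85 = [9; 4, 1, 1, 4, 18, …] (period length 5).
Convergents:
  p_0/q_0 = 9/1
  p_1/q_1 = 37/4
  p_2/q_2 = 46/5
  p_3/q_3 = 83/9
  p_4/q_4 = 378/41
  p_5/q_5 = 6887/747
  p_6/q_6 = 27926/3029
  p_7/q_7 = 34813/3776
  p_8/q_8 = 62739/6805
q_7 = 3776 ≤ 5899 < 6805 = q_8, so the answer is 34813/3776.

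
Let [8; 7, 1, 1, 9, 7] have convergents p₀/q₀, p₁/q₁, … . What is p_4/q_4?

1163/143

Using pₖ = aₖpₖ₋₁ + pₖ₋₂, qₖ = aₖqₖ₋₁ + qₖ₋₂ (with p₋₁=1, p₋₂=0, q₋₁=0, q₋₂=1):
  k=0: a=8, p=8, q=1
  k=1: a=7, p=57, q=7
  k=2: a=1, p=65, q=8
  k=3: a=1, p=122, q=15
  k=4: a=9, p=1163, q=143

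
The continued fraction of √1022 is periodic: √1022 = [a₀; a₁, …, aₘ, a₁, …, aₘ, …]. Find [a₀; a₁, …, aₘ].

[31; 1, 30, 1, 62]

a₀ = ⌊√1022⌋ = 31.
With m₀=0, d₀=1 and mₖ₊₁ = dₖaₖ − mₖ, dₖ₊₁ = (n − mₖ₊₁²)/dₖ, aₖ₊₁ = ⌊(a₀+mₖ₊₁)/dₖ₊₁⌋:
  k=1: m=31, d=61, a=1
  k=2: m=30, d=2, a=30
  k=3: m=30, d=61, a=1
  k=4: m=31, d=1, a=62
d=1 and a=2a₀=62 at k=4, so the next step gives (m, d) = (31, 61) again — its k=1 value — and the period has length 4.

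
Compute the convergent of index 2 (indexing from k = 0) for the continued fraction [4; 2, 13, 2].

Using pₖ = aₖpₖ₋₁ + pₖ₋₂, qₖ = aₖqₖ₋₁ + qₖ₋₂ (with p₋₁=1, p₋₂=0, q₋₁=0, q₋₂=1):
  k=0: a=4, p=4, q=1
  k=1: a=2, p=9, q=2
  k=2: a=13, p=121, q=27

121/27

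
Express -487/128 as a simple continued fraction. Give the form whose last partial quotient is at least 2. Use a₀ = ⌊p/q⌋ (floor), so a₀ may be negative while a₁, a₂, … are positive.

-487 = -4×128 + 25
128 = 5×25 + 3
25 = 8×3 + 1
3 = 3×1 + 0  (stop)
So -487/128 = [-4; 5, 8, 3].

[-4; 5, 8, 3]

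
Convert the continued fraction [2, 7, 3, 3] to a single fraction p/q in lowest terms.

Fold from the inside: start with 3/1.
  3 + 1/3 = 10/3
  7 + 3/10 = 73/10
  2 + 10/73 = 156/73

156/73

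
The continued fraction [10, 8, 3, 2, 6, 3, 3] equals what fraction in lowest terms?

39511/3904

Using pₖ = aₖpₖ₋₁ + pₖ₋₂ and qₖ = aₖqₖ₋₁ + qₖ₋₂:
  k=0: a=10, p=10, q=1
  k=1: a=8, p=81, q=8
  k=2: a=3, p=253, q=25
  k=3: a=2, p=587, q=58
  k=4: a=6, p=3775, q=373
  k=5: a=3, p=11912, q=1177
  k=6: a=3, p=39511, q=3904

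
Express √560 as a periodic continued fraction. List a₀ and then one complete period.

[23; 1, 1, 1, 46]

a₀ = ⌊√560⌋ = 23.
With m₀=0, d₀=1 and mₖ₊₁ = dₖaₖ − mₖ, dₖ₊₁ = (n − mₖ₊₁²)/dₖ, aₖ₊₁ = ⌊(a₀+mₖ₊₁)/dₖ₊₁⌋:
  k=1: m=23, d=31, a=1
  k=2: m=8, d=16, a=1
  k=3: m=8, d=31, a=1
  k=4: m=23, d=1, a=46
d=1 and a=2a₀=46 at k=4, so the next step gives (m, d) = (23, 31) again — its k=1 value — and the period has length 4.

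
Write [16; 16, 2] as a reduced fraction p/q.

530/33

Fold from the inside: start with 2/1.
  16 + 1/2 = 33/2
  16 + 2/33 = 530/33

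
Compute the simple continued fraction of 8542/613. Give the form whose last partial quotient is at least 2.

8542 = 13·613 + 573
613 = 1·573 + 40
573 = 14·40 + 13
40 = 3·13 + 1
13 = 13·1 + 0  (stop)
So 8542/613 = [13; 1, 14, 3, 13].

[13; 1, 14, 3, 13]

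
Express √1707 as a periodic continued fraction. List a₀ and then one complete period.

[41; 3, 6, 41, 6, 3, 82]

a₀ = ⌊√1707⌋ = 41.
With m₀=0, d₀=1 and mₖ₊₁ = dₖaₖ − mₖ, dₖ₊₁ = (n − mₖ₊₁²)/dₖ, aₖ₊₁ = ⌊(a₀+mₖ₊₁)/dₖ₊₁⌋:
  k=1: m=41, d=26, a=3
  k=2: m=37, d=13, a=6
  k=3: m=41, d=2, a=41
  k=4: m=41, d=13, a=6
  k=5: m=37, d=26, a=3
  k=6: m=41, d=1, a=82
d=1 and a=2a₀=82 at k=6, so the next step gives (m, d) = (41, 26) again — its k=1 value — and the period has length 6.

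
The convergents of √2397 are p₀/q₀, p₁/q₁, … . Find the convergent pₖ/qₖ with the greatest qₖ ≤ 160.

2399/49

√2397 = [48; 1, 23, 2, 23, 1, 96, …] (period length 6).
Convergents:
  p_0/q_0 = 48/1
  p_1/q_1 = 49/1
  p_2/q_2 = 1175/24
  p_3/q_3 = 2399/49
  p_4/q_4 = 56352/1151
q_3 = 49 ≤ 160 < 1151 = q_4, so the answer is 2399/49.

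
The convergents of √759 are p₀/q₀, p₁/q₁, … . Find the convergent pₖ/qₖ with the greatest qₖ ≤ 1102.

30057/1091

√759 = [27; 1, 1, 4, 1, 1, 54, …] (period length 6).
Convergents:
  p_0/q_0 = 27/1
  p_1/q_1 = 28/1
  p_2/q_2 = 55/2
  p_3/q_3 = 248/9
  p_4/q_4 = 303/11
  p_5/q_5 = 551/20
  p_6/q_6 = 30057/1091
  p_7/q_7 = 30608/1111
q_6 = 1091 ≤ 1102 < 1111 = q_7, so the answer is 30057/1091.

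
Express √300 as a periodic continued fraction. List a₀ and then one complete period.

a₀ = ⌊√300⌋ = 17.
With m₀=0, d₀=1 and mₖ₊₁ = dₖaₖ − mₖ, dₖ₊₁ = (n − mₖ₊₁²)/dₖ, aₖ₊₁ = ⌊(a₀+mₖ₊₁)/dₖ₊₁⌋:
  k=1: m=17, d=11, a=3
  k=2: m=16, d=4, a=8
  k=3: m=16, d=11, a=3
  k=4: m=17, d=1, a=34
d=1 and a=2a₀=34 at k=4, so the next step gives (m, d) = (17, 11) again — its k=1 value — and the period has length 4.

[17; 3, 8, 3, 34]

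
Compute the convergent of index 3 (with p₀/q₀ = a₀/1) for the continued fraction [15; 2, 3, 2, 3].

Using pₖ = aₖpₖ₋₁ + pₖ₋₂, qₖ = aₖqₖ₋₁ + qₖ₋₂ (with p₋₁=1, p₋₂=0, q₋₁=0, q₋₂=1):
  k=0: a=15, p=15, q=1
  k=1: a=2, p=31, q=2
  k=2: a=3, p=108, q=7
  k=3: a=2, p=247, q=16

247/16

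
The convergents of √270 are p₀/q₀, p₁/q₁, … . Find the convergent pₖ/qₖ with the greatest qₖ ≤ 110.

√270 = [16; 2, 3, 6, 3, 2, 32, …] (period length 6).
Convergents:
  p_0/q_0 = 16/1
  p_1/q_1 = 33/2
  p_2/q_2 = 115/7
  p_3/q_3 = 723/44
  p_4/q_4 = 2284/139
q_3 = 44 ≤ 110 < 139 = q_4, so the answer is 723/44.

723/44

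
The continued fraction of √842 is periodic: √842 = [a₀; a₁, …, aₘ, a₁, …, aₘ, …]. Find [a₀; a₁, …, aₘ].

a₀ = ⌊√842⌋ = 29.

[29; 58]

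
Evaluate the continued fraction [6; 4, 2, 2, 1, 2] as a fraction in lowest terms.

523/84

Using pₖ = aₖpₖ₋₁ + pₖ₋₂ and qₖ = aₖqₖ₋₁ + qₖ₋₂:
  k=0: a=6, p=6, q=1
  k=1: a=4, p=25, q=4
  k=2: a=2, p=56, q=9
  k=3: a=2, p=137, q=22
  k=4: a=1, p=193, q=31
  k=5: a=2, p=523, q=84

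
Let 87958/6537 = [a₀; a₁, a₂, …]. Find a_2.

5

87958 = 13·6537 + 2977   →  a_0 = 13
6537 = 2·2977 + 583   →  a_1 = 2
2977 = 5·583 + 62   →  a_2 = 5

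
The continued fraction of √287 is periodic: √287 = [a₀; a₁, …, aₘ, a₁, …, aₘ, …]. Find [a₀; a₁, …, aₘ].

[16; 1, 15, 1, 32]

a₀ = ⌊√287⌋ = 16.
With m₀=0, d₀=1 and mₖ₊₁ = dₖaₖ − mₖ, dₖ₊₁ = (n − mₖ₊₁²)/dₖ, aₖ₊₁ = ⌊(a₀+mₖ₊₁)/dₖ₊₁⌋:
  k=1: m=16, d=31, a=1
  k=2: m=15, d=2, a=15
  k=3: m=15, d=31, a=1
  k=4: m=16, d=1, a=32
d=1 and a=2a₀=32 at k=4, so the next step gives (m, d) = (16, 31) again — its k=1 value — and the period has length 4.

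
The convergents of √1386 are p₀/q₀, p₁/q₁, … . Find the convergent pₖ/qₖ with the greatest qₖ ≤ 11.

√1386 = [37; 4, 2, 1, 2, 1, 2, 4, 74, …] (period length 8).
Convergents:
  p_0/q_0 = 37/1
  p_1/q_1 = 149/4
  p_2/q_2 = 335/9
  p_3/q_3 = 484/13
q_2 = 9 ≤ 11 < 13 = q_3, so the answer is 335/9.

335/9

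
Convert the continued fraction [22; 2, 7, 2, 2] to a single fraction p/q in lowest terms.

Using pₖ = aₖpₖ₋₁ + pₖ₋₂ and qₖ = aₖqₖ₋₁ + qₖ₋₂:
  k=0: a=22, p=22, q=1
  k=1: a=2, p=45, q=2
  k=2: a=7, p=337, q=15
  k=3: a=2, p=719, q=32
  k=4: a=2, p=1775, q=79

1775/79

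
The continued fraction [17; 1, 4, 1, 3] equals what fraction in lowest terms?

410/23

Using pₖ = aₖpₖ₋₁ + pₖ₋₂ and qₖ = aₖqₖ₋₁ + qₖ₋₂:
  k=0: a=17, p=17, q=1
  k=1: a=1, p=18, q=1
  k=2: a=4, p=89, q=5
  k=3: a=1, p=107, q=6
  k=4: a=3, p=410, q=23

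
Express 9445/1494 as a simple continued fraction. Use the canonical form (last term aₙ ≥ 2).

[6; 3, 9, 2, 3, 7]

9445 = 6×1494 + 481
1494 = 3×481 + 51
481 = 9×51 + 22
51 = 2×22 + 7
22 = 3×7 + 1
7 = 7×1 + 0  (stop)
So 9445/1494 = [6; 3, 9, 2, 3, 7].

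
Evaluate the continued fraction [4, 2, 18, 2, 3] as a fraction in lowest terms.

Fold from the inside: start with 3/1.
  2 + 1/3 = 7/3
  18 + 3/7 = 129/7
  2 + 7/129 = 265/129
  4 + 129/265 = 1189/265

1189/265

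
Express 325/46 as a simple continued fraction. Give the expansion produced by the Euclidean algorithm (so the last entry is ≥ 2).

[7; 15, 3]

325 = 7·46 + 3
46 = 15·3 + 1
3 = 3·1 + 0  (stop)
So 325/46 = [7; 15, 3].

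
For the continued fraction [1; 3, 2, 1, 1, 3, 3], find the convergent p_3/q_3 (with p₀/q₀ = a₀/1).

Using pₖ = aₖpₖ₋₁ + pₖ₋₂, qₖ = aₖqₖ₋₁ + qₖ₋₂ (with p₋₁=1, p₋₂=0, q₋₁=0, q₋₂=1):
  k=0: a=1, p=1, q=1
  k=1: a=3, p=4, q=3
  k=2: a=2, p=9, q=7
  k=3: a=1, p=13, q=10

13/10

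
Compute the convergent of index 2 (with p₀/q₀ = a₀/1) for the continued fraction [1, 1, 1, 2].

Using pₖ = aₖpₖ₋₁ + pₖ₋₂, qₖ = aₖqₖ₋₁ + qₖ₋₂ (with p₋₁=1, p₋₂=0, q₋₁=0, q₋₂=1):
  k=0: a=1, p=1, q=1
  k=1: a=1, p=2, q=1
  k=2: a=1, p=3, q=2

3/2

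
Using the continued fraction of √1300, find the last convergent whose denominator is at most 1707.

46764/1297

√1300 = [36; 18, 72, …] (period length 2).
Convergents:
  p_0/q_0 = 36/1
  p_1/q_1 = 649/18
  p_2/q_2 = 46764/1297
  p_3/q_3 = 842401/23364
q_2 = 1297 ≤ 1707 < 23364 = q_3, so the answer is 46764/1297.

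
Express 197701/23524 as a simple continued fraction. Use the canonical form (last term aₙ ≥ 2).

197701 = 8*23524 + 9509
23524 = 2*9509 + 4506
9509 = 2*4506 + 497
4506 = 9*497 + 33
497 = 15*33 + 2
33 = 16*2 + 1
2 = 2*1 + 0  (stop)
So 197701/23524 = [8; 2, 2, 9, 15, 16, 2].

[8; 2, 2, 9, 15, 16, 2]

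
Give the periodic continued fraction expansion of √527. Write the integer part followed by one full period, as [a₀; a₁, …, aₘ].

a₀ = ⌊√527⌋ = 22.
With m₀=0, d₀=1 and mₖ₊₁ = dₖaₖ − mₖ, dₖ₊₁ = (n − mₖ₊₁²)/dₖ, aₖ₊₁ = ⌊(a₀+mₖ₊₁)/dₖ₊₁⌋:
  k=1: m=22, d=43, a=1
  k=2: m=21, d=2, a=21
  k=3: m=21, d=43, a=1
  k=4: m=22, d=1, a=44
d=1 and a=2a₀=44 at k=4, so the next step gives (m, d) = (22, 43) again — its k=1 value — and the period has length 4.

[22; 1, 21, 1, 44]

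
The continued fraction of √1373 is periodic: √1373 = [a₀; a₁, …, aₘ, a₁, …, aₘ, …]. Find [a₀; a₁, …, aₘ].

a₀ = ⌊√1373⌋ = 37.
With m₀=0, d₀=1 and mₖ₊₁ = dₖaₖ − mₖ, dₖ₊₁ = (n − mₖ₊₁²)/dₖ, aₖ₊₁ = ⌊(a₀+mₖ₊₁)/dₖ₊₁⌋:
  k=1: m=37, d=4, a=18
  k=2: m=35, d=37, a=1
  k=3: m=2, d=37, a=1
  k=4: m=35, d=4, a=18
  k=5: m=37, d=1, a=74
d=1 and a=2a₀=74 at k=5, so the next step gives (m, d) = (37, 4) again — its k=1 value — and the period has length 5.

[37; 18, 1, 1, 18, 74]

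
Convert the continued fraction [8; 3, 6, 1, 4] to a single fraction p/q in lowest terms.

890/107

Fold from the inside: start with 4/1.
  1 + 1/4 = 5/4
  6 + 4/5 = 34/5
  3 + 5/34 = 107/34
  8 + 34/107 = 890/107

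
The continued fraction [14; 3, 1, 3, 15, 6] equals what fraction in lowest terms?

19816/1389

Using pₖ = aₖpₖ₋₁ + pₖ₋₂ and qₖ = aₖqₖ₋₁ + qₖ₋₂:
  k=0: a=14, p=14, q=1
  k=1: a=3, p=43, q=3
  k=2: a=1, p=57, q=4
  k=3: a=3, p=214, q=15
  k=4: a=15, p=3267, q=229
  k=5: a=6, p=19816, q=1389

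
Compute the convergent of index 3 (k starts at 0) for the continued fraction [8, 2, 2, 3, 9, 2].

143/17

Using pₖ = aₖpₖ₋₁ + pₖ₋₂, qₖ = aₖqₖ₋₁ + qₖ₋₂ (with p₋₁=1, p₋₂=0, q₋₁=0, q₋₂=1):
  k=0: a=8, p=8, q=1
  k=1: a=2, p=17, q=2
  k=2: a=2, p=42, q=5
  k=3: a=3, p=143, q=17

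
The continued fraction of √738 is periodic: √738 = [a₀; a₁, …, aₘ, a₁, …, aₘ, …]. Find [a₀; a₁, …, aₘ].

[27; 6, 54]

a₀ = ⌊√738⌋ = 27.
With m₀=0, d₀=1 and mₖ₊₁ = dₖaₖ − mₖ, dₖ₊₁ = (n − mₖ₊₁²)/dₖ, aₖ₊₁ = ⌊(a₀+mₖ₊₁)/dₖ₊₁⌋:
  k=1: m=27, d=9, a=6
  k=2: m=27, d=1, a=54
d=1 and a=2a₀=54 at k=2, so the next step gives (m, d) = (27, 9) again — its k=1 value — and the period has length 2.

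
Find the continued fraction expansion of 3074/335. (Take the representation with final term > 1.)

[9; 5, 1, 2, 9, 2]

3074 = 9*335 + 59
335 = 5*59 + 40
59 = 1*40 + 19
40 = 2*19 + 2
19 = 9*2 + 1
2 = 2*1 + 0  (stop)
So 3074/335 = [9; 5, 1, 2, 9, 2].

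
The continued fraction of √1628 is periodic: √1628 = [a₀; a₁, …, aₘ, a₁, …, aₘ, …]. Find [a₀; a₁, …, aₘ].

a₀ = ⌊√1628⌋ = 40.
With m₀=0, d₀=1 and mₖ₊₁ = dₖaₖ − mₖ, dₖ₊₁ = (n − mₖ₊₁²)/dₖ, aₖ₊₁ = ⌊(a₀+mₖ₊₁)/dₖ₊₁⌋:
  k=1: m=40, d=28, a=2
  k=2: m=16, d=49, a=1
  k=3: m=33, d=11, a=6
  k=4: m=33, d=49, a=1
  k=5: m=16, d=28, a=2
  k=6: m=40, d=1, a=80
d=1 and a=2a₀=80 at k=6, so the next step gives (m, d) = (40, 28) again — its k=1 value — and the period has length 6.

[40; 2, 1, 6, 1, 2, 80]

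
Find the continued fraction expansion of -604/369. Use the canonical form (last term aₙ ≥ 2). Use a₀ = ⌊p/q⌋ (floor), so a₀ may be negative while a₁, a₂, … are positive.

[-2; 2, 1, 3, 16, 2]

-604 = -2×369 + 134
369 = 2×134 + 101
134 = 1×101 + 33
101 = 3×33 + 2
33 = 16×2 + 1
2 = 2×1 + 0  (stop)
So -604/369 = [-2; 2, 1, 3, 16, 2].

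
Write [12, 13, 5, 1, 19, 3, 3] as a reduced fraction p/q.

Fold from the inside: start with 3/1.
  3 + 1/3 = 10/3
  19 + 3/10 = 193/10
  1 + 10/193 = 203/193
  5 + 193/203 = 1208/203
  13 + 203/1208 = 15907/1208
  12 + 1208/15907 = 192092/15907

192092/15907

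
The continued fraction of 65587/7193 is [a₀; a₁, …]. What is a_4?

7

65587 = 9·7193 + 850   →  a_0 = 9
7193 = 8·850 + 393   →  a_1 = 8
850 = 2·393 + 64   →  a_2 = 2
393 = 6·64 + 9   →  a_3 = 6
64 = 7·9 + 1   →  a_4 = 7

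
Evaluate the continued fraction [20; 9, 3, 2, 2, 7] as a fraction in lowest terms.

Using pₖ = aₖpₖ₋₁ + pₖ₋₂ and qₖ = aₖqₖ₋₁ + qₖ₋₂:
  k=0: a=20, p=20, q=1
  k=1: a=9, p=181, q=9
  k=2: a=3, p=563, q=28
  k=3: a=2, p=1307, q=65
  k=4: a=2, p=3177, q=158
  k=5: a=7, p=23546, q=1171

23546/1171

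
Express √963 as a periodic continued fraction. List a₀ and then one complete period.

a₀ = ⌊√963⌋ = 31.
With m₀=0, d₀=1 and mₖ₊₁ = dₖaₖ − mₖ, dₖ₊₁ = (n − mₖ₊₁²)/dₖ, aₖ₊₁ = ⌊(a₀+mₖ₊₁)/dₖ₊₁⌋:
  k=1: m=31, d=2, a=31
  k=2: m=31, d=1, a=62
d=1 and a=2a₀=62 at k=2, so the next step gives (m, d) = (31, 2) again — its k=1 value — and the period has length 2.

[31; 31, 62]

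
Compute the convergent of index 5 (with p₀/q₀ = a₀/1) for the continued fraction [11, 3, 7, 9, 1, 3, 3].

9847/870

Using pₖ = aₖpₖ₋₁ + pₖ₋₂, qₖ = aₖqₖ₋₁ + qₖ₋₂ (with p₋₁=1, p₋₂=0, q₋₁=0, q₋₂=1):
  k=0: a=11, p=11, q=1
  k=1: a=3, p=34, q=3
  k=2: a=7, p=249, q=22
  k=3: a=9, p=2275, q=201
  k=4: a=1, p=2524, q=223
  k=5: a=3, p=9847, q=870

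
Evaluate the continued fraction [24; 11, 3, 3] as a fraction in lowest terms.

Using pₖ = aₖpₖ₋₁ + pₖ₋₂ and qₖ = aₖqₖ₋₁ + qₖ₋₂:
  k=0: a=24, p=24, q=1
  k=1: a=11, p=265, q=11
  k=2: a=3, p=819, q=34
  k=3: a=3, p=2722, q=113

2722/113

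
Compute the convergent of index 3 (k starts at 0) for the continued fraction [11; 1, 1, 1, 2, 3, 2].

35/3

Using pₖ = aₖpₖ₋₁ + pₖ₋₂, qₖ = aₖqₖ₋₁ + qₖ₋₂ (with p₋₁=1, p₋₂=0, q₋₁=0, q₋₂=1):
  k=0: a=11, p=11, q=1
  k=1: a=1, p=12, q=1
  k=2: a=1, p=23, q=2
  k=3: a=1, p=35, q=3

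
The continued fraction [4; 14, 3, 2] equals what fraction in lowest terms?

407/100

Using pₖ = aₖpₖ₋₁ + pₖ₋₂ and qₖ = aₖqₖ₋₁ + qₖ₋₂:
  k=0: a=4, p=4, q=1
  k=1: a=14, p=57, q=14
  k=2: a=3, p=175, q=43
  k=3: a=2, p=407, q=100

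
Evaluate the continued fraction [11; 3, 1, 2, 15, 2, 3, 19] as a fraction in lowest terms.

Using pₖ = aₖpₖ₋₁ + pₖ₋₂ and qₖ = aₖqₖ₋₁ + qₖ₋₂:
  k=0: a=11, p=11, q=1
  k=1: a=3, p=34, q=3
  k=2: a=1, p=45, q=4
  k=3: a=2, p=124, q=11
  k=4: a=15, p=1905, q=169
  k=5: a=2, p=3934, q=349
  k=6: a=3, p=13707, q=1216
  k=7: a=19, p=264367, q=23453

264367/23453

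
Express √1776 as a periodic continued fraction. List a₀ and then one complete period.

[42; 7, 84]

a₀ = ⌊√1776⌋ = 42.
With m₀=0, d₀=1 and mₖ₊₁ = dₖaₖ − mₖ, dₖ₊₁ = (n − mₖ₊₁²)/dₖ, aₖ₊₁ = ⌊(a₀+mₖ₊₁)/dₖ₊₁⌋:
  k=1: m=42, d=12, a=7
  k=2: m=42, d=1, a=84
d=1 and a=2a₀=84 at k=2, so the next step gives (m, d) = (42, 12) again — its k=1 value — and the period has length 2.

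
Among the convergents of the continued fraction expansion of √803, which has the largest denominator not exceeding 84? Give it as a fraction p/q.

√803 = [28; 2, 1, 27, 1, 2, 56, …] (period length 6).
Convergents:
  p_0/q_0 = 28/1
  p_1/q_1 = 57/2
  p_2/q_2 = 85/3
  p_3/q_3 = 2352/83
  p_4/q_4 = 2437/86
q_3 = 83 ≤ 84 < 86 = q_4, so the answer is 2352/83.

2352/83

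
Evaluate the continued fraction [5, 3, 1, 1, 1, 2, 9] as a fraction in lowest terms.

1435/272

Fold from the inside: start with 9/1.
  2 + 1/9 = 19/9
  1 + 9/19 = 28/19
  1 + 19/28 = 47/28
  1 + 28/47 = 75/47
  3 + 47/75 = 272/75
  5 + 75/272 = 1435/272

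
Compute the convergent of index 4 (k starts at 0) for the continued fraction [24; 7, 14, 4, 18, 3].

Using pₖ = aₖpₖ₋₁ + pₖ₋₂, qₖ = aₖqₖ₋₁ + qₖ₋₂ (with p₋₁=1, p₋₂=0, q₋₁=0, q₋₂=1):
  k=0: a=24, p=24, q=1
  k=1: a=7, p=169, q=7
  k=2: a=14, p=2390, q=99
  k=3: a=4, p=9729, q=403
  k=4: a=18, p=177512, q=7353

177512/7353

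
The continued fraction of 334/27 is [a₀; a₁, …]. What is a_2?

1

334 = 12·27 + 10   →  a_0 = 12
27 = 2·10 + 7   →  a_1 = 2
10 = 1·7 + 3   →  a_2 = 1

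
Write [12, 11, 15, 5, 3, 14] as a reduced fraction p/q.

465322/38487

Using pₖ = aₖpₖ₋₁ + pₖ₋₂ and qₖ = aₖqₖ₋₁ + qₖ₋₂:
  k=0: a=12, p=12, q=1
  k=1: a=11, p=133, q=11
  k=2: a=15, p=2007, q=166
  k=3: a=5, p=10168, q=841
  k=4: a=3, p=32511, q=2689
  k=5: a=14, p=465322, q=38487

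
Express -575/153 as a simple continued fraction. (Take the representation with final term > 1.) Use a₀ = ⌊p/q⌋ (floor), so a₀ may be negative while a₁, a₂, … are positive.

-575 = -4*153 + 37
153 = 4*37 + 5
37 = 7*5 + 2
5 = 2*2 + 1
2 = 2*1 + 0  (stop)
So -575/153 = [-4; 4, 7, 2, 2].

[-4; 4, 7, 2, 2]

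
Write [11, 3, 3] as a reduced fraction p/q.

113/10

Using pₖ = aₖpₖ₋₁ + pₖ₋₂ and qₖ = aₖqₖ₋₁ + qₖ₋₂:
  k=0: a=11, p=11, q=1
  k=1: a=3, p=34, q=3
  k=2: a=3, p=113, q=10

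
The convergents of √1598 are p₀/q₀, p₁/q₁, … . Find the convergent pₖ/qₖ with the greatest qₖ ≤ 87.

1599/40

√1598 = [39; 1, 38, 1, 78, …] (period length 4).
Convergents:
  p_0/q_0 = 39/1
  p_1/q_1 = 40/1
  p_2/q_2 = 1559/39
  p_3/q_3 = 1599/40
  p_4/q_4 = 126281/3159
q_3 = 40 ≤ 87 < 3159 = q_4, so the answer is 1599/40.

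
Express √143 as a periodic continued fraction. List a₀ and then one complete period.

a₀ = ⌊√143⌋ = 11.
With m₀=0, d₀=1 and mₖ₊₁ = dₖaₖ − mₖ, dₖ₊₁ = (n − mₖ₊₁²)/dₖ, aₖ₊₁ = ⌊(a₀+mₖ₊₁)/dₖ₊₁⌋:
  k=1: m=11, d=22, a=1
  k=2: m=11, d=1, a=22
d=1 and a=2a₀=22 at k=2, so the next step gives (m, d) = (11, 22) again — its k=1 value — and the period has length 2.

[11; 1, 22]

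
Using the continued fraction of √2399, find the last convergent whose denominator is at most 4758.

√2399 = [48; 1, 47, 1, 96, …] (period length 4).
Convergents:
  p_0/q_0 = 48/1
  p_1/q_1 = 49/1
  p_2/q_2 = 2351/48
  p_3/q_3 = 2400/49
  p_4/q_4 = 232751/4752
  p_5/q_5 = 235151/4801
q_4 = 4752 ≤ 4758 < 4801 = q_5, so the answer is 232751/4752.

232751/4752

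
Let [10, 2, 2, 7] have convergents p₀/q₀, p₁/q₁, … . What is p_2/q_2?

Using pₖ = aₖpₖ₋₁ + pₖ₋₂, qₖ = aₖqₖ₋₁ + qₖ₋₂ (with p₋₁=1, p₋₂=0, q₋₁=0, q₋₂=1):
  k=0: a=10, p=10, q=1
  k=1: a=2, p=21, q=2
  k=2: a=2, p=52, q=5

52/5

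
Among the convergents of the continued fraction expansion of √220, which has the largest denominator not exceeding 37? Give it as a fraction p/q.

√220 = [14; 1, 4, 1, 28, …] (period length 4).
Convergents:
  p_0/q_0 = 14/1
  p_1/q_1 = 15/1
  p_2/q_2 = 74/5
  p_3/q_3 = 89/6
  p_4/q_4 = 2566/173
q_3 = 6 ≤ 37 < 173 = q_4, so the answer is 89/6.

89/6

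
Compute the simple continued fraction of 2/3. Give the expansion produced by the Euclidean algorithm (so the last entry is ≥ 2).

2 = 0*3 + 2
3 = 1*2 + 1
2 = 2*1 + 0  (stop)
So 2/3 = [0; 1, 2].

[0; 1, 2]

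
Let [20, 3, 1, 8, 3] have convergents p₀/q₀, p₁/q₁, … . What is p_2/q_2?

Using pₖ = aₖpₖ₋₁ + pₖ₋₂, qₖ = aₖqₖ₋₁ + qₖ₋₂ (with p₋₁=1, p₋₂=0, q₋₁=0, q₋₂=1):
  k=0: a=20, p=20, q=1
  k=1: a=3, p=61, q=3
  k=2: a=1, p=81, q=4

81/4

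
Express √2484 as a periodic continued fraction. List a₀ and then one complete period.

a₀ = ⌊√2484⌋ = 49.
With m₀=0, d₀=1 and mₖ₊₁ = dₖaₖ − mₖ, dₖ₊₁ = (n − mₖ₊₁²)/dₖ, aₖ₊₁ = ⌊(a₀+mₖ₊₁)/dₖ₊₁⌋:
  k=1: m=49, d=83, a=1
  k=2: m=34, d=16, a=5
  k=3: m=46, d=23, a=4
  k=4: m=46, d=16, a=5
  k=5: m=34, d=83, a=1
  k=6: m=49, d=1, a=98
d=1 and a=2a₀=98 at k=6, so the next step gives (m, d) = (49, 83) again — its k=1 value — and the period has length 6.

[49; 1, 5, 4, 5, 1, 98]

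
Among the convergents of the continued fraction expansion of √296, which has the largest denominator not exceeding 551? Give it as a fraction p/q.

3699/215

√296 = [17; 4, 1, 7, 1, 4, 34, …] (period length 6).
Convergents:
  p_0/q_0 = 17/1
  p_1/q_1 = 69/4
  p_2/q_2 = 86/5
  p_3/q_3 = 671/39
  p_4/q_4 = 757/44
  p_5/q_5 = 3699/215
  p_6/q_6 = 126523/7354
q_5 = 215 ≤ 551 < 7354 = q_6, so the answer is 3699/215.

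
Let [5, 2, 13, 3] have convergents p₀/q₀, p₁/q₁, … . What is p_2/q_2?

Using pₖ = aₖpₖ₋₁ + pₖ₋₂, qₖ = aₖqₖ₋₁ + qₖ₋₂ (with p₋₁=1, p₋₂=0, q₋₁=0, q₋₂=1):
  k=0: a=5, p=5, q=1
  k=1: a=2, p=11, q=2
  k=2: a=13, p=148, q=27

148/27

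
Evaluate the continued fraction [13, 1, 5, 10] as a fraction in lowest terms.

844/61

Using pₖ = aₖpₖ₋₁ + pₖ₋₂ and qₖ = aₖqₖ₋₁ + qₖ₋₂:
  k=0: a=13, p=13, q=1
  k=1: a=1, p=14, q=1
  k=2: a=5, p=83, q=6
  k=3: a=10, p=844, q=61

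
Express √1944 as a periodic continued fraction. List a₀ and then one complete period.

a₀ = ⌊√1944⌋ = 44.

[44; 11, 88]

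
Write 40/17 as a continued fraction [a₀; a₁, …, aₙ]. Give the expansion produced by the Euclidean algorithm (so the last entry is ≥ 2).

[2; 2, 1, 5]

40 = 2·17 + 6
17 = 2·6 + 5
6 = 1·5 + 1
5 = 5·1 + 0  (stop)
So 40/17 = [2; 2, 1, 5].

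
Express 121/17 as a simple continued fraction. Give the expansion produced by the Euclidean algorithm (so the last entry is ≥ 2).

[7; 8, 2]

121 = 7·17 + 2
17 = 8·2 + 1
2 = 2·1 + 0  (stop)
So 121/17 = [7; 8, 2].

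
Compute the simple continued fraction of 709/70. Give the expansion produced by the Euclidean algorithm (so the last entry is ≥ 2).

[10; 7, 1, 3, 2]

709 = 10×70 + 9
70 = 7×9 + 7
9 = 1×7 + 2
7 = 3×2 + 1
2 = 2×1 + 0  (stop)
So 709/70 = [10; 7, 1, 3, 2].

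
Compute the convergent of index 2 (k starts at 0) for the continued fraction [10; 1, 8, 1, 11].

Using pₖ = aₖpₖ₋₁ + pₖ₋₂, qₖ = aₖqₖ₋₁ + qₖ₋₂ (with p₋₁=1, p₋₂=0, q₋₁=0, q₋₂=1):
  k=0: a=10, p=10, q=1
  k=1: a=1, p=11, q=1
  k=2: a=8, p=98, q=9

98/9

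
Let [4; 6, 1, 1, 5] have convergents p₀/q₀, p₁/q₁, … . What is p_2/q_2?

29/7

Using pₖ = aₖpₖ₋₁ + pₖ₋₂, qₖ = aₖqₖ₋₁ + qₖ₋₂ (with p₋₁=1, p₋₂=0, q₋₁=0, q₋₂=1):
  k=0: a=4, p=4, q=1
  k=1: a=6, p=25, q=6
  k=2: a=1, p=29, q=7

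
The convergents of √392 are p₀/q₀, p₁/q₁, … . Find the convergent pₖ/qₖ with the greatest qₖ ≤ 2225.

√392 = [19; 1, 3, 1, 38, …] (period length 4).
Convergents:
  p_0/q_0 = 19/1
  p_1/q_1 = 20/1
  p_2/q_2 = 79/4
  p_3/q_3 = 99/5
  p_4/q_4 = 3841/194
  p_5/q_5 = 3940/199
  p_6/q_6 = 15661/791
  p_7/q_7 = 19601/990
  p_8/q_8 = 760499/38411
q_7 = 990 ≤ 2225 < 38411 = q_8, so the answer is 19601/990.

19601/990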